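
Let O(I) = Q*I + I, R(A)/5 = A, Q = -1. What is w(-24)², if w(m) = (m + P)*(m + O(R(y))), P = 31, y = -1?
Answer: 28224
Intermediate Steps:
R(A) = 5*A
O(I) = 0 (O(I) = -I + I = 0)
w(m) = m*(31 + m) (w(m) = (m + 31)*(m + 0) = (31 + m)*m = m*(31 + m))
w(-24)² = (-24*(31 - 24))² = (-24*7)² = (-168)² = 28224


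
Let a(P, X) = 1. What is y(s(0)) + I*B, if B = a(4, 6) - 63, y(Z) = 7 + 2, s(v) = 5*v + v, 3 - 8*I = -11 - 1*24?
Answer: -571/2 ≈ -285.50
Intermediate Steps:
I = 19/4 (I = 3/8 - (-11 - 1*24)/8 = 3/8 - (-11 - 24)/8 = 3/8 - ⅛*(-35) = 3/8 + 35/8 = 19/4 ≈ 4.7500)
s(v) = 6*v
y(Z) = 9
B = -62 (B = 1 - 63 = -62)
y(s(0)) + I*B = 9 + (19/4)*(-62) = 9 - 589/2 = -571/2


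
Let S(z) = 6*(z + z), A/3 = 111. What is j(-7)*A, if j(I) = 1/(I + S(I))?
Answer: -333/91 ≈ -3.6593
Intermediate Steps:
A = 333 (A = 3*111 = 333)
S(z) = 12*z (S(z) = 6*(2*z) = 12*z)
j(I) = 1/(13*I) (j(I) = 1/(I + 12*I) = 1/(13*I))
j(-7)*A = ((1/13)/(-7))*333 = ((1/13)*(-⅐))*333 = -1/91*333 = -333/91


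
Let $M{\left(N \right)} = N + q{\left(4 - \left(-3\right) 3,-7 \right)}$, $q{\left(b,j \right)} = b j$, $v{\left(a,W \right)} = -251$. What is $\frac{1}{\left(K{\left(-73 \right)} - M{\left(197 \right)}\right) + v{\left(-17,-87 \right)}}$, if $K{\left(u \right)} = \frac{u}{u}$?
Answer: $- \frac{1}{356} \approx -0.002809$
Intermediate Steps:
$K{\left(u \right)} = 1$
$M{\left(N \right)} = -91 + N$ ($M{\left(N \right)} = N + \left(4 - \left(-3\right) 3\right) \left(-7\right) = N + \left(4 - -9\right) \left(-7\right) = N + \left(4 + 9\right) \left(-7\right) = N + 13 \left(-7\right) = N - 91 = -91 + N$)
$\frac{1}{\left(K{\left(-73 \right)} - M{\left(197 \right)}\right) + v{\left(-17,-87 \right)}} = \frac{1}{\left(1 - \left(-91 + 197\right)\right) - 251} = \frac{1}{\left(1 - 106\right) - 251} = \frac{1}{-105 - 251} = \frac{1}{-356} = - \frac{1}{356}$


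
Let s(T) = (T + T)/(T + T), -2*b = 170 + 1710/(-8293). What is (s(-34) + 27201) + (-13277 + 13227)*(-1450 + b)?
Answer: 862031186/8293 ≈ 1.0395e+5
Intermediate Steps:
b = -704050/8293 (b = -(170 + 1710/(-8293))/2 = -(170 + 1710*(-1/8293))/2 = -(170 - 1710/8293)/2 = -½*1408100/8293 = -704050/8293 ≈ -84.897)
s(T) = 1 (s(T) = (2*T)/((2*T)) = (2*T)*(1/(2*T)) = 1)
(s(-34) + 27201) + (-13277 + 13227)*(-1450 + b) = (1 + 27201) + (-13277 + 13227)*(-1450 - 704050/8293) = 27202 - 50*(-12728900/8293) = 27202 + 636445000/8293 = 862031186/8293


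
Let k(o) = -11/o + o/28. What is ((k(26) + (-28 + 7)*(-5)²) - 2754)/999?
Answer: -298343/90909 ≈ -3.2818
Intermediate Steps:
k(o) = -11/o + o/28 (k(o) = -11/o + o*(1/28) = -11/o + o/28)
((k(26) + (-28 + 7)*(-5)²) - 2754)/999 = (((-11/26 + (1/28)*26) + (-28 + 7)*(-5)²) - 2754)/999 = (((-11*1/26 + 13/14) - 21*25) - 2754)*(1/999) = (((-11/26 + 13/14) - 525) - 2754)*(1/999) = ((46/91 - 525) - 2754)*(1/999) = (-47729/91 - 2754)*(1/999) = -298343/91*1/999 = -298343/90909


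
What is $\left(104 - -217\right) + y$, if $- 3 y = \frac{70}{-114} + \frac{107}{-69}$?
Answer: $\frac{421777}{1311} \approx 321.72$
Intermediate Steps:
$y = \frac{946}{1311}$ ($y = - \frac{\frac{70}{-114} + \frac{107}{-69}}{3} = - \frac{70 \left(- \frac{1}{114}\right) + 107 \left(- \frac{1}{69}\right)}{3} = - \frac{- \frac{35}{57} - \frac{107}{69}}{3} = \left(- \frac{1}{3}\right) \left(- \frac{946}{437}\right) = \frac{946}{1311} \approx 0.72159$)
$\left(104 - -217\right) + y = \left(104 - -217\right) + \frac{946}{1311} = \left(104 + 217\right) + \frac{946}{1311} = 321 + \frac{946}{1311} = \frac{421777}{1311}$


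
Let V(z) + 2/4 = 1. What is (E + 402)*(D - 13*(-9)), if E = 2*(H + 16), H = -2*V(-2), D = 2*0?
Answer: 50544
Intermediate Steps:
D = 0
V(z) = 1/2 (V(z) = -1/2 + 1 = 1/2)
H = -1 (H = -2*1/2 = -1)
E = 30 (E = 2*(-1 + 16) = 2*15 = 30)
(E + 402)*(D - 13*(-9)) = (30 + 402)*(0 - 13*(-9)) = 432*(0 + 117) = 432*117 = 50544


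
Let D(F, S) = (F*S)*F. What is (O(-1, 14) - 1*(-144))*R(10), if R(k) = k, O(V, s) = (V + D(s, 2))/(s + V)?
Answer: 22630/13 ≈ 1740.8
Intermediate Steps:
D(F, S) = S*F²
O(V, s) = (V + 2*s²)/(V + s) (O(V, s) = (V + 2*s²)/(s + V) = (V + 2*s²)/(V + s))
(O(-1, 14) - 1*(-144))*R(10) = ((-1 + 2*14²)/(-1 + 14) - 1*(-144))*10 = ((-1 + 2*196)/13 + 144)*10 = ((-1 + 392)/13 + 144)*10 = ((1/13)*391 + 144)*10 = (391/13 + 144)*10 = (2263/13)*10 = 22630/13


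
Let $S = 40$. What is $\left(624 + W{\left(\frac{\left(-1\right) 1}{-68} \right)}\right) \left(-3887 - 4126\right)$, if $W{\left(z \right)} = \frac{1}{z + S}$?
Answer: $- \frac{4535283212}{907} \approx -5.0003 \cdot 10^{6}$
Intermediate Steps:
$W{\left(z \right)} = \frac{1}{40 + z}$ ($W{\left(z \right)} = \frac{1}{z + 40} = \frac{1}{40 + z}$)
$\left(624 + W{\left(\frac{\left(-1\right) 1}{-68} \right)}\right) \left(-3887 - 4126\right) = \left(624 + \frac{1}{40 + \frac{\left(-1\right) 1}{-68}}\right) \left(-3887 - 4126\right) = \left(624 + \frac{1}{40 - - \frac{1}{68}}\right) \left(-8013\right) = \left(624 + \frac{1}{40 + \frac{1}{68}}\right) \left(-8013\right) = \left(624 + \frac{1}{\frac{2721}{68}}\right) \left(-8013\right) = \left(624 + \frac{68}{2721}\right) \left(-8013\right) = \frac{1697972}{2721} \left(-8013\right) = - \frac{4535283212}{907}$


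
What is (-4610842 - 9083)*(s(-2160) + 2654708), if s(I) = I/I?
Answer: -12264556476825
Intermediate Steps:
s(I) = 1
(-4610842 - 9083)*(s(-2160) + 2654708) = (-4610842 - 9083)*(1 + 2654708) = -4619925*2654709 = -12264556476825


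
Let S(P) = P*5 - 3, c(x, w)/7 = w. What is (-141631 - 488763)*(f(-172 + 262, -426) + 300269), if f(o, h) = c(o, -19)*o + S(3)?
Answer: -181749524534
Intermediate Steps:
c(x, w) = 7*w
S(P) = -3 + 5*P (S(P) = 5*P - 3 = -3 + 5*P)
f(o, h) = 12 - 133*o (f(o, h) = (7*(-19))*o + (-3 + 5*3) = -133*o + (-3 + 15) = -133*o + 12 = 12 - 133*o)
(-141631 - 488763)*(f(-172 + 262, -426) + 300269) = (-141631 - 488763)*((12 - 133*(-172 + 262)) + 300269) = -630394*((12 - 133*90) + 300269) = -630394*((12 - 11970) + 300269) = -630394*(-11958 + 300269) = -630394*288311 = -181749524534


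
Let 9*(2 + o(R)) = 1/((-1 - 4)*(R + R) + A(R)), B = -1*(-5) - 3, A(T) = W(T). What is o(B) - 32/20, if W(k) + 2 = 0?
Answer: -3569/990 ≈ -3.6050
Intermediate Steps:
W(k) = -2 (W(k) = -2 + 0 = -2)
A(T) = -2
B = 2 (B = 5 - 3 = 2)
o(R) = -2 + 1/(9*(-2 - 10*R)) (o(R) = -2 + 1/(9*((-1 - 4)*(R + R) - 2)) = -2 + 1/(9*(-10*R - 2)) = -2 + 1/(9*(-2 - 10*R)))
o(B) - 32/20 = (-37 - 180*2)/(18*(1 + 5*2)) - 32/20 = (-37 - 360)/(18*(1 + 10)) + (1/20)*(-32) = (1/18)*(-397)/11 - 8/5 = (1/18)*(1/11)*(-397) - 8/5 = -397/198 - 8/5 = -3569/990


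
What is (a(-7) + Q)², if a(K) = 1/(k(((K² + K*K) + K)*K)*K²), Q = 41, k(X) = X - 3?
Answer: 1653176206081/983449600 ≈ 1681.0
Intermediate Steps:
k(X) = -3 + X
a(K) = 1/(K²*(-3 + K*(K + 2*K²))) (a(K) = 1/((-3 + ((K² + K*K) + K)*K)*K²) = 1/((-3 + ((K² + K²) + K)*K)*K²) = 1/((-3 + (2*K² + K)*K)*K²) = 1/((-3 + (K + 2*K²)*K)*K²) = 1/((-3 + K*(K + 2*K²))*K²) = 1/(K²*(-3 + K*(K + 2*K²))))
(a(-7) + Q)² = (1/((-7)²*(-3 + (-7)²*(1 + 2*(-7)))) + 41)² = (1/(49*(-3 + 49*(1 - 14))) + 41)² = (1/(49*(-3 + 49*(-13))) + 41)² = (1/(49*(-3 - 637)) + 41)² = ((1/49)/(-640) + 41)² = ((1/49)*(-1/640) + 41)² = (-1/31360 + 41)² = (1285759/31360)² = 1653176206081/983449600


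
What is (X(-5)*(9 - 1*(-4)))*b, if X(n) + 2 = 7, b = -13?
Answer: -845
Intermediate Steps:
X(n) = 5 (X(n) = -2 + 7 = 5)
(X(-5)*(9 - 1*(-4)))*b = (5*(9 - 1*(-4)))*(-13) = (5*(9 + 4))*(-13) = (5*13)*(-13) = 65*(-13) = -845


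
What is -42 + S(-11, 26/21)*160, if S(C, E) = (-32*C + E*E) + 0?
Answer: 24926758/441 ≈ 56523.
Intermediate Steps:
S(C, E) = E**2 - 32*C (S(C, E) = (-32*C + E**2) + 0 = (E**2 - 32*C) + 0 = E**2 - 32*C)
-42 + S(-11, 26/21)*160 = -42 + ((26/21)**2 - 32*(-11))*160 = -42 + ((26*(1/21))**2 + 352)*160 = -42 + ((26/21)**2 + 352)*160 = -42 + (676/441 + 352)*160 = -42 + (155908/441)*160 = -42 + 24945280/441 = 24926758/441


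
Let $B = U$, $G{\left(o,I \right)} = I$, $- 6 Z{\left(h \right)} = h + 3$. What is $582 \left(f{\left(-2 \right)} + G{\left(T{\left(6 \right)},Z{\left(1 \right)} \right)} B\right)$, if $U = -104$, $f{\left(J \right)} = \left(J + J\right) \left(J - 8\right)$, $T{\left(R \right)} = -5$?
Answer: $63632$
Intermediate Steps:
$Z{\left(h \right)} = - \frac{1}{2} - \frac{h}{6}$ ($Z{\left(h \right)} = - \frac{h + 3}{6} = - \frac{3 + h}{6} = - \frac{1}{2} - \frac{h}{6}$)
$f{\left(J \right)} = 2 J \left(-8 + J\right)$
$B = -104$
$582 \left(f{\left(-2 \right)} + G{\left(T{\left(6 \right)},Z{\left(1 \right)} \right)} B\right) = 582 \left(2 \left(-2\right) \left(-8 - 2\right) + \left(- \frac{1}{2} - \frac{1}{6}\right) \left(-104\right)\right) = 582 \left(2 \left(-2\right) \left(-10\right) + \left(- \frac{1}{2} - \frac{1}{6}\right) \left(-104\right)\right) = 582 \left(40 - - \frac{208}{3}\right) = 582 \left(40 + \frac{208}{3}\right) = 582 \cdot \frac{328}{3} = 63632$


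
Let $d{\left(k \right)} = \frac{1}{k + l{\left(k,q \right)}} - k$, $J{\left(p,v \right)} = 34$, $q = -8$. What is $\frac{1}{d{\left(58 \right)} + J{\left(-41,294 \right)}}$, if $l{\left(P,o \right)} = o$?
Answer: $- \frac{50}{1199} \approx -0.041701$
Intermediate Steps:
$d{\left(k \right)} = \frac{1}{-8 + k} - k$ ($d{\left(k \right)} = \frac{1}{k - 8} - k = \frac{1}{-8 + k} - k$)
$\frac{1}{d{\left(58 \right)} + J{\left(-41,294 \right)}} = \frac{1}{\frac{1 - 58^{2} + 8 \cdot 58}{-8 + 58} + 34} = \frac{1}{\frac{1 - 3364 + 464}{50} + 34} = \frac{1}{\frac{1}{50} \left(-2899\right) + 34} = \frac{1}{- \frac{2899}{50} + 34} = \frac{1}{- \frac{1199}{50}} = - \frac{50}{1199}$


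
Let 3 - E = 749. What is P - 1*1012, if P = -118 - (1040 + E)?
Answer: -1424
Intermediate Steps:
E = -746 (E = 3 - 1*749 = 3 - 749 = -746)
P = -412 (P = -118 - (1040 - 746) = -118 - 1*294 = -118 - 294 = -412)
P - 1*1012 = -412 - 1*1012 = -412 - 1012 = -1424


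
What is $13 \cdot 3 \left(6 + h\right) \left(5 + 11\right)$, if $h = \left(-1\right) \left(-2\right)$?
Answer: $4992$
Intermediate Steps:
$h = 2$
$13 \cdot 3 \left(6 + h\right) \left(5 + 11\right) = 13 \cdot 3 \left(6 + 2\right) \left(5 + 11\right) = 39 \cdot 8 \cdot 16 = 39 \cdot 128 = 4992$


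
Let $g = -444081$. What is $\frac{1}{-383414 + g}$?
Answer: $- \frac{1}{827495} \approx -1.2085 \cdot 10^{-6}$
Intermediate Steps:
$\frac{1}{-383414 + g} = \frac{1}{-383414 - 444081} = \frac{1}{-827495} = - \frac{1}{827495}$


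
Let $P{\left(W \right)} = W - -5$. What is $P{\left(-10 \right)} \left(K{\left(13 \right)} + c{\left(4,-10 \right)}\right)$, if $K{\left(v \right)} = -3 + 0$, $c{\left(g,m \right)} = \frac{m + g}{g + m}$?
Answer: $10$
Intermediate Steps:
$c{\left(g,m \right)} = 1$ ($c{\left(g,m \right)} = \frac{g + m}{g + m} = 1$)
$K{\left(v \right)} = -3$
$P{\left(W \right)} = 5 + W$ ($P{\left(W \right)} = W + 5 = 5 + W$)
$P{\left(-10 \right)} \left(K{\left(13 \right)} + c{\left(4,-10 \right)}\right) = \left(5 - 10\right) \left(-3 + 1\right) = \left(-5\right) \left(-2\right) = 10$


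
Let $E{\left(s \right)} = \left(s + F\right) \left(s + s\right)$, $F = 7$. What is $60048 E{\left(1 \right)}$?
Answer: $960768$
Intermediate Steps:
$E{\left(s \right)} = 2 s \left(7 + s\right)$ ($E{\left(s \right)} = \left(s + 7\right) \left(s + s\right) = \left(7 + s\right) 2 s = 2 s \left(7 + s\right)$)
$60048 E{\left(1 \right)} = 60048 \cdot 2 \cdot 1 \left(7 + 1\right) = 60048 \cdot 2 \cdot 1 \cdot 8 = 60048 \cdot 16 = 960768$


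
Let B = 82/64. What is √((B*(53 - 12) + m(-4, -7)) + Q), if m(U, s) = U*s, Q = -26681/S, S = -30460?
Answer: √302122124690/60920 ≈ 9.0226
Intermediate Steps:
Q = 26681/30460 (Q = -26681/(-30460) = -26681*(-1/30460) = 26681/30460 ≈ 0.87594)
B = 41/32 (B = 82*(1/64) = 41/32 ≈ 1.2813)
√((B*(53 - 12) + m(-4, -7)) + Q) = √((41*(53 - 12)/32 - 4*(-7)) + 26681/30460) = √(((41/32)*41 + 28) + 26681/30460) = √((1681/32 + 28) + 26681/30460) = √(2577/32 + 26681/30460) = √(19837303/243680) = √302122124690/60920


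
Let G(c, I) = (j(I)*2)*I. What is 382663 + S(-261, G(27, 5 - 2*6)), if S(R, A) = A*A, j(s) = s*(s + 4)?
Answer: 469099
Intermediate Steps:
j(s) = s*(4 + s)
G(c, I) = 2*I**2*(4 + I) (G(c, I) = ((I*(4 + I))*2)*I = (2*I*(4 + I))*I = 2*I**2*(4 + I))
S(R, A) = A**2
382663 + S(-261, G(27, 5 - 2*6)) = 382663 + (2*(5 - 2*6)**2*(4 + (5 - 2*6)))**2 = 382663 + (2*(5 - 12)**2*(4 + (5 - 12)))**2 = 382663 + (2*(-7)**2*(4 - 7))**2 = 382663 + (2*49*(-3))**2 = 382663 + (-294)**2 = 382663 + 86436 = 469099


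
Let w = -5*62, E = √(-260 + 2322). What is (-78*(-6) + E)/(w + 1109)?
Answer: 468/799 + √2062/799 ≈ 0.64256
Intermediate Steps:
E = √2062 ≈ 45.409
w = -310
(-78*(-6) + E)/(w + 1109) = (-78*(-6) + √2062)/(-310 + 1109) = (468 + √2062)/799 = (468 + √2062)*(1/799) = 468/799 + √2062/799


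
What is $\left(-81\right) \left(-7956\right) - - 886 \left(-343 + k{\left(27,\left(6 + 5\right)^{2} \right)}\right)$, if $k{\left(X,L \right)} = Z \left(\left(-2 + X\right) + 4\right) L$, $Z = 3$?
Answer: $9667460$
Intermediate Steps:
$k{\left(X,L \right)} = L \left(6 + 3 X\right)$ ($k{\left(X,L \right)} = 3 \left(\left(-2 + X\right) + 4\right) L = 3 \left(2 + X\right) L = \left(6 + 3 X\right) L = L \left(6 + 3 X\right)$)
$\left(-81\right) \left(-7956\right) - - 886 \left(-343 + k{\left(27,\left(6 + 5\right)^{2} \right)}\right) = \left(-81\right) \left(-7956\right) - - 886 \left(-343 + 3 \left(6 + 5\right)^{2} \left(2 + 27\right)\right) = 644436 - - 886 \left(-343 + 3 \cdot 11^{2} \cdot 29\right) = 644436 - - 886 \left(-343 + 3 \cdot 121 \cdot 29\right) = 644436 - - 886 \left(-343 + 10527\right) = 644436 - \left(-886\right) 10184 = 644436 - -9023024 = 644436 + 9023024 = 9667460$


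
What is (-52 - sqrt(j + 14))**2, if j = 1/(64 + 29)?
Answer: (4836 + sqrt(121179))**2/8649 ≈ 3107.3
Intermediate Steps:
j = 1/93 ≈ 0.010753
(-52 - sqrt(j + 14))**2 = (-52 - sqrt(1/93 + 14))**2 = (-52 - sqrt(1303/93))**2 = (-52 - sqrt(121179)/93)**2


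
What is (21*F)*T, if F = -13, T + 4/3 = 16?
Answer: -4004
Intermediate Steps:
T = 44/3 (T = -4/3 + 16 = 44/3 ≈ 14.667)
(21*F)*T = (21*(-13))*(44/3) = -273*44/3 = -4004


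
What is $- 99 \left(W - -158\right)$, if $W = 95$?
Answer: $-25047$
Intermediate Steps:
$- 99 \left(W - -158\right) = - 99 \left(95 - -158\right) = - 99 \left(95 + 158\right) = \left(-99\right) 253 = -25047$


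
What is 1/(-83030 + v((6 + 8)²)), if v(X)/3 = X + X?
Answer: -1/81854 ≈ -1.2217e-5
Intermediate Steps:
v(X) = 6*X (v(X) = 3*(X + X) = 3*(2*X) = 6*X)
1/(-83030 + v((6 + 8)²)) = 1/(-83030 + 6*(6 + 8)²) = 1/(-83030 + 6*14²) = 1/(-83030 + 6*196) = 1/(-83030 + 1176) = 1/(-81854) = -1/81854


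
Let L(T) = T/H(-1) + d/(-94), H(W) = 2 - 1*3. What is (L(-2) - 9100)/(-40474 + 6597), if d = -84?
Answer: 427564/1592219 ≈ 0.26853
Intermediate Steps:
H(W) = -1 (H(W) = 2 - 3 = -1)
L(T) = 42/47 - T (L(T) = T/(-1) - 84/(-94) = T*(-1) - 84*(-1/94) = -T + 42/47 = 42/47 - T)
(L(-2) - 9100)/(-40474 + 6597) = ((42/47 - 1*(-2)) - 9100)/(-40474 + 6597) = ((42/47 + 2) - 9100)/(-33877) = (136/47 - 9100)*(-1/33877) = -427564/47*(-1/33877) = 427564/1592219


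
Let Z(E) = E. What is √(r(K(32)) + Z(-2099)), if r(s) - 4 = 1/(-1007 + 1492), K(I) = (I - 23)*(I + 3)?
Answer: I*√492795890/485 ≈ 45.771*I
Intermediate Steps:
K(I) = (-23 + I)*(3 + I)
r(s) = 1941/485 (r(s) = 4 + 1/(-1007 + 1492) = 4 + 1/485 = 1941/485)
√(r(K(32)) + Z(-2099)) = √(1941/485 - 2099) = √(-1016074/485) = I*√492795890/485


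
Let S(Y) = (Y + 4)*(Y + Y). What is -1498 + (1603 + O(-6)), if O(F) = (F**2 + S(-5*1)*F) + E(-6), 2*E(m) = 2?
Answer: 82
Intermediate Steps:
E(m) = 1 (E(m) = (1/2)*2 = 1)
S(Y) = 2*Y*(4 + Y) (S(Y) = (4 + Y)*(2*Y) = 2*Y*(4 + Y))
O(F) = 1 + F**2 + 10*F (O(F) = (F**2 + (2*(-5*1)*(4 - 5*1))*F) + 1 = (F**2 + (2*(-5)*(4 - 5))*F) + 1 = (F**2 + (2*(-5)*(-1))*F) + 1 = (F**2 + 10*F) + 1 = 1 + F**2 + 10*F)
-1498 + (1603 + O(-6)) = -1498 + (1603 + (1 + (-6)**2 + 10*(-6))) = -1498 + (1603 + (1 + 36 - 60)) = -1498 + (1603 - 23) = -1498 + 1580 = 82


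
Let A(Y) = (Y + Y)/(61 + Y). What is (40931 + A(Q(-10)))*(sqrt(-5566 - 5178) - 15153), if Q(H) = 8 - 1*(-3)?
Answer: -7442784877/12 + 1473527*I*sqrt(2686)/18 ≈ -6.2023e+8 + 4.2427e+6*I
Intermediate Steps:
Q(H) = 11 (Q(H) = 8 + 3 = 11)
A(Y) = 2*Y/(61 + Y) (A(Y) = (2*Y)/(61 + Y) = 2*Y/(61 + Y))
(40931 + A(Q(-10)))*(sqrt(-5566 - 5178) - 15153) = (40931 + 2*11/(61 + 11))*(sqrt(-5566 - 5178) - 15153) = (40931 + 2*11/72)*(sqrt(-10744) - 15153) = (40931 + 2*11*(1/72))*(2*I*sqrt(2686) - 15153) = (40931 + 11/36)*(-15153 + 2*I*sqrt(2686)) = 1473527*(-15153 + 2*I*sqrt(2686))/36 = -7442784877/12 + 1473527*I*sqrt(2686)/18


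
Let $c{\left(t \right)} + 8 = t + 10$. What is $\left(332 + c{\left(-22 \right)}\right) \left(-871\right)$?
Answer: $-271752$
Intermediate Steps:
$c{\left(t \right)} = 2 + t$ ($c{\left(t \right)} = -8 + \left(t + 10\right) = -8 + \left(10 + t\right) = 2 + t$)
$\left(332 + c{\left(-22 \right)}\right) \left(-871\right) = \left(332 + \left(2 - 22\right)\right) \left(-871\right) = \left(332 - 20\right) \left(-871\right) = 312 \left(-871\right) = -271752$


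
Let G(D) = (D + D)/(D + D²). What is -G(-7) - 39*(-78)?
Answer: 9127/3 ≈ 3042.3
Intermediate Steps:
G(D) = 2*D/(D + D²) (G(D) = (2*D)/(D + D²) = 2*D/(D + D²))
-G(-7) - 39*(-78) = -2/(1 - 7) - 39*(-78) = -2/(-6) + 3042 = -2*(-1)/6 + 3042 = -1*(-⅓) + 3042 = ⅓ + 3042 = 9127/3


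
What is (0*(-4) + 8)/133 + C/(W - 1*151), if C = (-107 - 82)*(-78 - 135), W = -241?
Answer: -109205/1064 ≈ -102.64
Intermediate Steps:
C = 40257 (C = -189*(-213) = 40257)
(0*(-4) + 8)/133 + C/(W - 1*151) = (0*(-4) + 8)/133 + 40257/(-241 - 1*151) = (0 + 8)*(1/133) + 40257/(-241 - 151) = 8*(1/133) + 40257/(-392) = 8/133 + 40257*(-1/392) = 8/133 - 5751/56 = -109205/1064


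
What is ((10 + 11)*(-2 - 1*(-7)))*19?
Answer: 1995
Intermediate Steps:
((10 + 11)*(-2 - 1*(-7)))*19 = (21*(-2 + 7))*19 = (21*5)*19 = 105*19 = 1995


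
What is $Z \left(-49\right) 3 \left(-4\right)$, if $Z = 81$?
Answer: $47628$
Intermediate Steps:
$Z \left(-49\right) 3 \left(-4\right) = 81 \left(-49\right) 3 \left(-4\right) = \left(-3969\right) \left(-12\right) = 47628$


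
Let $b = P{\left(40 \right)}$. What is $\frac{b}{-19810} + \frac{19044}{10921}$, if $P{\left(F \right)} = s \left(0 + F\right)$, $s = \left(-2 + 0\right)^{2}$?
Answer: $\frac{37551428}{21634501} \approx 1.7357$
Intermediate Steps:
$s = 4$ ($s = \left(-2\right)^{2} = 4$)
$P{\left(F \right)} = 4 F$ ($P{\left(F \right)} = 4 \left(0 + F\right) = 4 F$)
$b = 160$ ($b = 4 \cdot 40 = 160$)
$\frac{b}{-19810} + \frac{19044}{10921} = \frac{160}{-19810} + \frac{19044}{10921} = 160 \left(- \frac{1}{19810}\right) + 19044 \cdot \frac{1}{10921} = - \frac{16}{1981} + \frac{19044}{10921} = \frac{37551428}{21634501}$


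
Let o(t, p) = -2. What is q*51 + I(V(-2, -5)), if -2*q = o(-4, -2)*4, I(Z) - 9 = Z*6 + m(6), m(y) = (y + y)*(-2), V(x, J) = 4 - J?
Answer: 243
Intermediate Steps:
m(y) = -4*y (m(y) = (2*y)*(-2) = -4*y)
I(Z) = -15 + 6*Z (I(Z) = 9 + (Z*6 - 4*6) = 9 + (6*Z - 24) = 9 + (-24 + 6*Z) = -15 + 6*Z)
q = 4 (q = -(-1)*4 = -½*(-8) = 4)
q*51 + I(V(-2, -5)) = 4*51 + (-15 + 6*(4 - 1*(-5))) = 204 + (-15 + 6*(4 + 5)) = 204 + (-15 + 6*9) = 204 + (-15 + 54) = 204 + 39 = 243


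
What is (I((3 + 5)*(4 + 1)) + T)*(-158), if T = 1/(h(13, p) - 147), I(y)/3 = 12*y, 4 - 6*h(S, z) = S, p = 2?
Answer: -67573124/297 ≈ -2.2752e+5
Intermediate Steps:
h(S, z) = 2/3 - S/6
I(y) = 36*y (I(y) = 3*(12*y) = 36*y)
T = -2/297 (T = 1/((2/3 - 1/6*13) - 147) = 1/((2/3 - 13/6) - 147) = 1/(-3/2 - 147) = 1/(-297/2) = -2/297 ≈ -0.0067340)
(I((3 + 5)*(4 + 1)) + T)*(-158) = (36*((3 + 5)*(4 + 1)) - 2/297)*(-158) = (36*(8*5) - 2/297)*(-158) = (36*40 - 2/297)*(-158) = (1440 - 2/297)*(-158) = (427678/297)*(-158) = -67573124/297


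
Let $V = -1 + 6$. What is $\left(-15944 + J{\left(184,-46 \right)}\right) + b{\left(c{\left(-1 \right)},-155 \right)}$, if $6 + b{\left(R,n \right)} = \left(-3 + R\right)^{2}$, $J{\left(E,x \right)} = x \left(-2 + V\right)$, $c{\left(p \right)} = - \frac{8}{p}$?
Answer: $-16063$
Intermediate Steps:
$V = 5$
$J{\left(E,x \right)} = 3 x$ ($J{\left(E,x \right)} = x \left(-2 + 5\right) = x 3 = 3 x$)
$b{\left(R,n \right)} = -6 + \left(-3 + R\right)^{2}$
$\left(-15944 + J{\left(184,-46 \right)}\right) + b{\left(c{\left(-1 \right)},-155 \right)} = \left(-15944 + 3 \left(-46\right)\right) - \left(6 - \left(-3 - \frac{8}{-1}\right)^{2}\right) = \left(-15944 - 138\right) - \left(6 - \left(-3 - -8\right)^{2}\right) = -16082 - \left(6 - \left(-3 + 8\right)^{2}\right) = -16082 - \left(6 - 5^{2}\right) = -16082 + \left(-6 + 25\right) = -16082 + 19 = -16063$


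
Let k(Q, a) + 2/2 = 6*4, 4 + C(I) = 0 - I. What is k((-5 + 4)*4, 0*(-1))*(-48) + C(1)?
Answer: -1109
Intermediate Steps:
C(I) = -4 - I (C(I) = -4 + (0 - I) = -4 - I)
k(Q, a) = 23 (k(Q, a) = -1 + 6*4 = -1 + 24 = 23)
k((-5 + 4)*4, 0*(-1))*(-48) + C(1) = 23*(-48) + (-4 - 1*1) = -1104 + (-4 - 1) = -1104 - 5 = -1109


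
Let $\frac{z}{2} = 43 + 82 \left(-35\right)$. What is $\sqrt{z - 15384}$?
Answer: $i \sqrt{21038} \approx 145.04 i$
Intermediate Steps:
$z = -5654$ ($z = 2 \left(43 + 82 \left(-35\right)\right) = 2 \left(43 - 2870\right) = 2 \left(-2827\right) = -5654$)
$\sqrt{z - 15384} = \sqrt{-5654 - 15384} = \sqrt{-21038} = i \sqrt{21038}$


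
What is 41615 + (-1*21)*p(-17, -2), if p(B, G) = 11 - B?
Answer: 41027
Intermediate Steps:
41615 + (-1*21)*p(-17, -2) = 41615 + (-1*21)*(11 - 1*(-17)) = 41615 - 21*(11 + 17) = 41615 - 21*28 = 41615 - 588 = 41027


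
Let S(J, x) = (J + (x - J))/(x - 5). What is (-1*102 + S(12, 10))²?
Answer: 10000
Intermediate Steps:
S(J, x) = x/(-5 + x)
(-1*102 + S(12, 10))² = (-1*102 + 10/(-5 + 10))² = (-102 + 10/5)² = (-102 + 10*(⅕))² = (-102 + 2)² = (-100)² = 10000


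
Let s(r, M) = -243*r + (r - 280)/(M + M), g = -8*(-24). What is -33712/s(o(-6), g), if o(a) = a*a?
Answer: 3236352/839869 ≈ 3.8534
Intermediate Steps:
g = 192
o(a) = a²
s(r, M) = -243*r + (-280 + r)/(2*M) (s(r, M) = -243*r + (-280 + r)/((2*M)) = -243*r + (-280 + r)*(1/(2*M)) = -243*r + (-280 + r)/(2*M))
-33712/s(o(-6), g) = -33712*384/(-280 + (-6)² - 486*192*(-6)²) = -33712*384/(-280 + 36 - 486*192*36) = -33712*384/(-280 + 36 - 3359232) = -33712/((½)*(1/192)*(-3359476)) = -33712/(-839869/96) = -33712*(-96/839869) = 3236352/839869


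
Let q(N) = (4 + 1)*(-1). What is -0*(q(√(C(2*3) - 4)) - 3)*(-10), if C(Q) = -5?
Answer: 0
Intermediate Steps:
q(N) = -5 (q(N) = 5*(-1) = -5)
-0*(q(√(C(2*3) - 4)) - 3)*(-10) = -0*(-5 - 3)*(-10) = -0*(-8)*(-10) = -6*0*(-10) = 0*(-10) = 0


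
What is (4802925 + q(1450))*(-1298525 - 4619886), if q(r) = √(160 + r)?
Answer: -28425684152175 - 5918411*√1610 ≈ -2.8426e+13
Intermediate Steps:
(4802925 + q(1450))*(-1298525 - 4619886) = (4802925 + √(160 + 1450))*(-1298525 - 4619886) = (4802925 + √1610)*(-5918411) = -28425684152175 - 5918411*√1610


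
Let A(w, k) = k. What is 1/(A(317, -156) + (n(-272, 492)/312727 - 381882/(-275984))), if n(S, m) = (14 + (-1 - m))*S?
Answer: -43153824184/6654305464901 ≈ -0.0064851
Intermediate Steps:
n(S, m) = S*(13 - m) (n(S, m) = (13 - m)*S = S*(13 - m))
1/(A(317, -156) + (n(-272, 492)/312727 - 381882/(-275984))) = 1/(-156 + (-272*(13 - 1*492)/312727 - 381882/(-275984))) = 1/(-156 + (-272*(13 - 492)*(1/312727) - 381882*(-1/275984))) = 1/(-156 + (-272*(-479)*(1/312727) + 190941/137992)) = 1/(-156 + (130288*(1/312727) + 190941/137992)) = 1/(-156 + (130288/312727 + 190941/137992)) = 1/(-156 + 77691107803/43153824184) = 1/(-6654305464901/43153824184) = -43153824184/6654305464901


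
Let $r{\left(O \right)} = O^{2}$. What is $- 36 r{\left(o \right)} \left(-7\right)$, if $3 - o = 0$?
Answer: $2268$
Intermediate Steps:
$o = 3$ ($o = 3 - 0 = 3 + 0 = 3$)
$- 36 r{\left(o \right)} \left(-7\right) = - 36 \cdot 3^{2} \left(-7\right) = \left(-36\right) 9 \left(-7\right) = \left(-324\right) \left(-7\right) = 2268$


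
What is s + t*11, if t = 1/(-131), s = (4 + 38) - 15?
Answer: 3526/131 ≈ 26.916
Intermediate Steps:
s = 27 (s = 42 - 15 = 27)
t = -1/131 ≈ -0.0076336
s + t*11 = 27 - 1/131*11 = 27 - 11/131 = 3526/131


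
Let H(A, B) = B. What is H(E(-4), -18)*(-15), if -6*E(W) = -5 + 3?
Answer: 270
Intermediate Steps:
E(W) = ⅓ (E(W) = -(-5 + 3)/6 = -⅙*(-2) = ⅓)
H(E(-4), -18)*(-15) = -18*(-15) = 270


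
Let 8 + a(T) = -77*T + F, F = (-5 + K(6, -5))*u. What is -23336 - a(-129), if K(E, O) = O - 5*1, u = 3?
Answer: -33216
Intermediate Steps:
K(E, O) = -5 + O (K(E, O) = O - 5 = -5 + O)
F = -45 (F = (-5 + (-5 - 5))*3 = (-5 - 10)*3 = -15*3 = -45)
a(T) = -53 - 77*T (a(T) = -8 + (-77*T - 45) = -8 + (-45 - 77*T) = -53 - 77*T)
-23336 - a(-129) = -23336 - (-53 - 77*(-129)) = -23336 - (-53 + 9933) = -23336 - 1*9880 = -23336 - 9880 = -33216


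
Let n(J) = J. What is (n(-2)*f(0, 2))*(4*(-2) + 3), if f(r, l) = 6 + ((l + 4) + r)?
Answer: 120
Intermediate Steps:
f(r, l) = 10 + l + r (f(r, l) = 6 + ((4 + l) + r) = 6 + (4 + l + r) = 10 + l + r)
(n(-2)*f(0, 2))*(4*(-2) + 3) = (-2*(10 + 2 + 0))*(4*(-2) + 3) = (-2*12)*(-8 + 3) = -24*(-5) = 120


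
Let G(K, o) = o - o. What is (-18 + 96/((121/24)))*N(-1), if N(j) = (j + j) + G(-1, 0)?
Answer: -252/121 ≈ -2.0826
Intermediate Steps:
G(K, o) = 0
N(j) = 2*j (N(j) = (j + j) + 0 = 2*j + 0 = 2*j)
(-18 + 96/((121/24)))*N(-1) = (-18 + 96/((121/24)))*(2*(-1)) = (-18 + 96/((121*(1/24))))*(-2) = (-18 + 96/(121/24))*(-2) = (-18 + 96*(24/121))*(-2) = (-18 + 2304/121)*(-2) = (126/121)*(-2) = -252/121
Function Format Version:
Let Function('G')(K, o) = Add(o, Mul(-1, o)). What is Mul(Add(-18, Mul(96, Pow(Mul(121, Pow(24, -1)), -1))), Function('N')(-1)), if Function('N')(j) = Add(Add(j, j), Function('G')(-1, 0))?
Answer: Rational(-252, 121) ≈ -2.0826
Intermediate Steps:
Function('G')(K, o) = 0
Function('N')(j) = Mul(2, j) (Function('N')(j) = Add(Add(j, j), 0) = Add(Mul(2, j), 0) = Mul(2, j))
Mul(Add(-18, Mul(96, Pow(Mul(121, Pow(24, -1)), -1))), Function('N')(-1)) = Mul(Add(-18, Mul(96, Pow(Mul(121, Pow(24, -1)), -1))), Mul(2, -1)) = Mul(Add(-18, Mul(96, Pow(Mul(121, Rational(1, 24)), -1))), -2) = Mul(Add(-18, Mul(96, Pow(Rational(121, 24), -1))), -2) = Mul(Add(-18, Mul(96, Rational(24, 121))), -2) = Mul(Add(-18, Rational(2304, 121)), -2) = Mul(Rational(126, 121), -2) = Rational(-252, 121)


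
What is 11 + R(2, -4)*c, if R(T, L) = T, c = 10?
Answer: 31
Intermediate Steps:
11 + R(2, -4)*c = 11 + 2*10 = 11 + 20 = 31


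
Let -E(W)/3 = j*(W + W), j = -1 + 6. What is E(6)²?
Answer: 32400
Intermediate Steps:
j = 5
E(W) = -30*W (E(W) = -15*(W + W) = -15*2*W = -30*W)
E(6)² = (-30*6)² = (-180)² = 32400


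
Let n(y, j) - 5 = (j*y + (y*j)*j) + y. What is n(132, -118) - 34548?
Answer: 1787981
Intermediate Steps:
n(y, j) = 5 + y + j*y + y*j**2 (n(y, j) = 5 + ((j*y + (y*j)*j) + y) = 5 + ((j*y + (j*y)*j) + y) = 5 + ((j*y + y*j**2) + y) = 5 + (y + j*y + y*j**2) = 5 + y + j*y + y*j**2)
n(132, -118) - 34548 = (5 + 132 - 118*132 + 132*(-118)**2) - 34548 = (5 + 132 - 15576 + 132*13924) - 34548 = (5 + 132 - 15576 + 1837968) - 34548 = 1822529 - 34548 = 1787981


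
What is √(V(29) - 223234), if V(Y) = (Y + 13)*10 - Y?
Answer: I*√222843 ≈ 472.06*I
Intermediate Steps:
V(Y) = 130 + 9*Y (V(Y) = (13 + Y)*10 - Y = (130 + 10*Y) - Y = 130 + 9*Y)
√(V(29) - 223234) = √((130 + 9*29) - 223234) = √((130 + 261) - 223234) = √(391 - 223234) = √(-222843) = I*√222843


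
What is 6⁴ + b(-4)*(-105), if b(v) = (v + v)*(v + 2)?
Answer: -384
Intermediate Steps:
b(v) = 2*v*(2 + v) (b(v) = (2*v)*(2 + v) = 2*v*(2 + v))
6⁴ + b(-4)*(-105) = 6⁴ + (2*(-4)*(2 - 4))*(-105) = 1296 + (2*(-4)*(-2))*(-105) = 1296 + 16*(-105) = 1296 - 1680 = -384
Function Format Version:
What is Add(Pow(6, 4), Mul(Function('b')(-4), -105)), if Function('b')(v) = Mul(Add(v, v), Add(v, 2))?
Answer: -384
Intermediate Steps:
Function('b')(v) = Mul(2, v, Add(2, v)) (Function('b')(v) = Mul(Mul(2, v), Add(2, v)) = Mul(2, v, Add(2, v)))
Add(Pow(6, 4), Mul(Function('b')(-4), -105)) = Add(Pow(6, 4), Mul(Mul(2, -4, Add(2, -4)), -105)) = Add(1296, Mul(Mul(2, -4, -2), -105)) = Add(1296, Mul(16, -105)) = Add(1296, -1680) = -384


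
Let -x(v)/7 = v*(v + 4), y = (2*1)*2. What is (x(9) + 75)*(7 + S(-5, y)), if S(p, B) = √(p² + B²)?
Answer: -5208 - 744*√41 ≈ -9971.9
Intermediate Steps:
y = 4 (y = 2*2 = 4)
S(p, B) = √(B² + p²)
x(v) = -7*v*(4 + v) (x(v) = -7*v*(v + 4) = -7*v*(4 + v))
(x(9) + 75)*(7 + S(-5, y)) = (-7*9*(4 + 9) + 75)*(7 + √(4² + (-5)²)) = (-7*9*13 + 75)*(7 + √(16 + 25)) = (-819 + 75)*(7 + √41) = -744*(7 + √41) = -5208 - 744*√41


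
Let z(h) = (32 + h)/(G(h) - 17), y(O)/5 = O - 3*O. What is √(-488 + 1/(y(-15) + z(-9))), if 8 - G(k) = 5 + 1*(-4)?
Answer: 17*I*√3683638/1477 ≈ 22.091*I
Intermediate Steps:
y(O) = -10*O (y(O) = 5*(O - 3*O) = 5*(-2*O) = -10*O)
G(k) = 7 (G(k) = 8 - (5 + 1*(-4)) = 8 - (5 - 4) = 8 - 1*1 = 8 - 1 = 7)
z(h) = -16/5 - h/10 (z(h) = (32 + h)/(7 - 17) = (32 + h)/(-10) = (32 + h)*(-⅒) = -16/5 - h/10)
√(-488 + 1/(y(-15) + z(-9))) = √(-488 + 1/(-10*(-15) + (-16/5 - ⅒*(-9)))) = √(-488 + 1/(150 + (-16/5 + 9/10))) = √(-488 + 1/(150 - 23/10)) = √(-488 + 1/(1477/10)) = √(-488 + 10/1477) = √(-720766/1477) = 17*I*√3683638/1477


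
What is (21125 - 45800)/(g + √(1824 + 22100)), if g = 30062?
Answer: -74177985/90369992 + 4935*√5981/90369992 ≈ -0.81660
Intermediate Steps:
(21125 - 45800)/(g + √(1824 + 22100)) = (21125 - 45800)/(30062 + √(1824 + 22100)) = -24675/(30062 + √23924) = -24675/(30062 + 2*√5981)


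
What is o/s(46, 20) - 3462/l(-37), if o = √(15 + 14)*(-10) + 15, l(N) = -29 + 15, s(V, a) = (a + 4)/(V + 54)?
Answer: 4337/14 - 125*√29/3 ≈ 85.404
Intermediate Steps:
s(V, a) = (4 + a)/(54 + V)
l(N) = -14
o = 15 - 10*√29 (o = √29*(-10) + 15 = -10*√29 + 15 = 15 - 10*√29 ≈ -38.852)
o/s(46, 20) - 3462/l(-37) = (15 - 10*√29)/(((4 + 20)/(54 + 46))) - 3462/(-14) = (15 - 10*√29)/((24/100)) - 3462*(-1/14) = (15 - 10*√29)/(((1/100)*24)) + 1731/7 = (15 - 10*√29)/(6/25) + 1731/7 = (15 - 10*√29)*(25/6) + 1731/7 = (125/2 - 125*√29/3) + 1731/7 = 4337/14 - 125*√29/3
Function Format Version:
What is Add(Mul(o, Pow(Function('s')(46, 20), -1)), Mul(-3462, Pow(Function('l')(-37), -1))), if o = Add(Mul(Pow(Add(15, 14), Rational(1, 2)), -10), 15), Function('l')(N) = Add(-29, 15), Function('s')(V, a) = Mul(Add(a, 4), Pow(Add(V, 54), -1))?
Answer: Add(Rational(4337, 14), Mul(Rational(-125, 3), Pow(29, Rational(1, 2)))) ≈ 85.404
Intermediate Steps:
Function('s')(V, a) = Mul(Pow(Add(54, V), -1), Add(4, a)) (Function('s')(V, a) = Mul(Add(4, a), Pow(Add(54, V), -1)) = Mul(Pow(Add(54, V), -1), Add(4, a)))
Function('l')(N) = -14
o = Add(15, Mul(-10, Pow(29, Rational(1, 2)))) (o = Add(Mul(Pow(29, Rational(1, 2)), -10), 15) = Add(Mul(-10, Pow(29, Rational(1, 2))), 15) = Add(15, Mul(-10, Pow(29, Rational(1, 2)))) ≈ -38.852)
Add(Mul(o, Pow(Function('s')(46, 20), -1)), Mul(-3462, Pow(Function('l')(-37), -1))) = Add(Mul(Add(15, Mul(-10, Pow(29, Rational(1, 2)))), Pow(Mul(Pow(Add(54, 46), -1), Add(4, 20)), -1)), Mul(-3462, Pow(-14, -1))) = Add(Mul(Add(15, Mul(-10, Pow(29, Rational(1, 2)))), Pow(Mul(Pow(100, -1), 24), -1)), Mul(-3462, Rational(-1, 14))) = Add(Mul(Add(15, Mul(-10, Pow(29, Rational(1, 2)))), Pow(Mul(Rational(1, 100), 24), -1)), Rational(1731, 7)) = Add(Mul(Add(15, Mul(-10, Pow(29, Rational(1, 2)))), Pow(Rational(6, 25), -1)), Rational(1731, 7)) = Add(Mul(Add(15, Mul(-10, Pow(29, Rational(1, 2)))), Rational(25, 6)), Rational(1731, 7)) = Add(Add(Rational(125, 2), Mul(Rational(-125, 3), Pow(29, Rational(1, 2)))), Rational(1731, 7)) = Add(Rational(4337, 14), Mul(Rational(-125, 3), Pow(29, Rational(1, 2))))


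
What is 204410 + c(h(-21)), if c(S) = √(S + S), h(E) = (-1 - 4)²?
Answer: 204410 + 5*√2 ≈ 2.0442e+5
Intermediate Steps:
h(E) = 25 (h(E) = (-5)² = 25)
c(S) = √2*√S (c(S) = √(2*S) = √2*√S)
204410 + c(h(-21)) = 204410 + √2*√25 = 204410 + √2*5 = 204410 + 5*√2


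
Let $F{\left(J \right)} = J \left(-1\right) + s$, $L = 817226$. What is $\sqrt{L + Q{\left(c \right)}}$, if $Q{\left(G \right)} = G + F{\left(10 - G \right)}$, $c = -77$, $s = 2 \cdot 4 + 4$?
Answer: $3 \sqrt{90786} \approx 903.92$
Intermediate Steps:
$s = 12$ ($s = 8 + 4 = 12$)
$F{\left(J \right)} = 12 - J$ ($F{\left(J \right)} = J \left(-1\right) + 12 = - J + 12 = 12 - J$)
$Q{\left(G \right)} = 2 + 2 G$ ($Q{\left(G \right)} = G - \left(-2 - G\right) = G + \left(12 + \left(-10 + G\right)\right) = G + \left(2 + G\right) = 2 + 2 G$)
$\sqrt{L + Q{\left(c \right)}} = \sqrt{817226 + \left(2 + 2 \left(-77\right)\right)} = \sqrt{817226 + \left(2 - 154\right)} = \sqrt{817226 - 152} = \sqrt{817074} = 3 \sqrt{90786}$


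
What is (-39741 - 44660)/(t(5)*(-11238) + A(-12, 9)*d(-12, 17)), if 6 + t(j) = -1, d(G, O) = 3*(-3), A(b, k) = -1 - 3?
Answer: -84401/78702 ≈ -1.0724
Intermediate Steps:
A(b, k) = -4
d(G, O) = -9
t(j) = -7 (t(j) = -6 - 1 = -7)
(-39741 - 44660)/(t(5)*(-11238) + A(-12, 9)*d(-12, 17)) = (-39741 - 44660)/(-7*(-11238) - 4*(-9)) = -84401/(78666 + 36) = -84401/78702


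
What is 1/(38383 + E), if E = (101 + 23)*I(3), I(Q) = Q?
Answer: 1/38755 ≈ 2.5803e-5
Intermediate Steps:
E = 372 (E = (101 + 23)*3 = 124*3 = 372)
1/(38383 + E) = 1/(38383 + 372) = 1/38755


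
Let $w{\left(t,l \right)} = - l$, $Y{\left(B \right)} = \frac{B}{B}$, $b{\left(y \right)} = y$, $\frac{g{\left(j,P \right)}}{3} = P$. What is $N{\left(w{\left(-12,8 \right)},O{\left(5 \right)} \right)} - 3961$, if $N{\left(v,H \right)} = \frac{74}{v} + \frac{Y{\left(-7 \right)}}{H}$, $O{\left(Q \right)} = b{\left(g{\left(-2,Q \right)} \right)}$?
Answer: $- \frac{238211}{60} \approx -3970.2$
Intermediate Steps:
$g{\left(j,P \right)} = 3 P$
$O{\left(Q \right)} = 3 Q$
$Y{\left(B \right)} = 1$
$N{\left(v,H \right)} = \frac{1}{H} + \frac{74}{v}$ ($N{\left(v,H \right)} = \frac{74}{v} + 1 \frac{1}{H} = \frac{74}{v} + \frac{1}{H} = \frac{1}{H} + \frac{74}{v}$)
$N{\left(w{\left(-12,8 \right)},O{\left(5 \right)} \right)} - 3961 = \left(\frac{1}{3 \cdot 5} + \frac{74}{\left(-1\right) 8}\right) - 3961 = \left(\frac{1}{15} + \frac{74}{-8}\right) - 3961 = \left(\frac{1}{15} + 74 \left(- \frac{1}{8}\right)\right) - 3961 = \left(\frac{1}{15} - \frac{37}{4}\right) - 3961 = - \frac{551}{60} - 3961 = - \frac{238211}{60}$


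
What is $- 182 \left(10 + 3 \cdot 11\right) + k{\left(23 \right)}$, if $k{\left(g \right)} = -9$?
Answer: $-7835$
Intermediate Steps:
$- 182 \left(10 + 3 \cdot 11\right) + k{\left(23 \right)} = - 182 \left(10 + 3 \cdot 11\right) - 9 = - 182 \left(10 + 33\right) - 9 = \left(-182\right) 43 - 9 = -7826 - 9 = -7835$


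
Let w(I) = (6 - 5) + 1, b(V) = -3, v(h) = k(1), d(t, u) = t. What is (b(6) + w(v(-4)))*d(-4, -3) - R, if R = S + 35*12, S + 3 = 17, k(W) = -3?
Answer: -430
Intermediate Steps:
v(h) = -3
S = 14 (S = -3 + 17 = 14)
w(I) = 2 (w(I) = 1 + 1 = 2)
R = 434 (R = 14 + 35*12 = 14 + 420 = 434)
(b(6) + w(v(-4)))*d(-4, -3) - R = (-3 + 2)*(-4) - 1*434 = -1*(-4) - 434 = 4 - 434 = -430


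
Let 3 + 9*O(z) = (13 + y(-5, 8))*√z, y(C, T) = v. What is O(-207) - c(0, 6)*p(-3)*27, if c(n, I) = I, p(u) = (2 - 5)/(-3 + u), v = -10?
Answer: -244/3 + I*√23 ≈ -81.333 + 4.7958*I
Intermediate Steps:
p(u) = -3/(-3 + u)
y(C, T) = -10
O(z) = -⅓ + √z/3 (O(z) = -⅓ + ((13 - 10)*√z)/9 = -⅓ + (3*√z)/9 = -⅓ + √z/3)
O(-207) - c(0, 6)*p(-3)*27 = (-⅓ + √(-207)/3) - 6*(-3/(-3 - 3))*27 = (-⅓ + (3*I*√23)/3) - 6*(-3/(-6))*27 = (-⅓ + I*√23) - 6*(-3*(-⅙))*27 = (-⅓ + I*√23) - 6*(½)*27 = (-⅓ + I*√23) - 3*27 = (-⅓ + I*√23) - 1*81 = (-⅓ + I*√23) - 81 = -244/3 + I*√23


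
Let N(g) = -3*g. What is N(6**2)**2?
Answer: 11664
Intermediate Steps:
N(6**2)**2 = (-3*6**2)**2 = (-3*36)**2 = (-108)**2 = 11664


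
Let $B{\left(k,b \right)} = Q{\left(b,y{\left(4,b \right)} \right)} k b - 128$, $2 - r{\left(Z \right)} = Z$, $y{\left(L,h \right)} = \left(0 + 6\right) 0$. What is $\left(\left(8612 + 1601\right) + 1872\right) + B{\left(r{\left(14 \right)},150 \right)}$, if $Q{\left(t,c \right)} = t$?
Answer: $-258043$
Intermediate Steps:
$y{\left(L,h \right)} = 0$ ($y{\left(L,h \right)} = 6 \cdot 0 = 0$)
$r{\left(Z \right)} = 2 - Z$
$B{\left(k,b \right)} = -128 + k b^{2}$ ($B{\left(k,b \right)} = b k b - 128 = k b^{2} - 128 = -128 + k b^{2}$)
$\left(\left(8612 + 1601\right) + 1872\right) + B{\left(r{\left(14 \right)},150 \right)} = \left(\left(8612 + 1601\right) + 1872\right) + \left(-128 + \left(2 - 14\right) 150^{2}\right) = \left(10213 + 1872\right) + \left(-128 + \left(2 - 14\right) 22500\right) = 12085 - 270128 = -258043$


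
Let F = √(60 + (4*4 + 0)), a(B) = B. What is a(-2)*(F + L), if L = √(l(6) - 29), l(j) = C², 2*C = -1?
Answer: -4*√19 - I*√115 ≈ -17.436 - 10.724*I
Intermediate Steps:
C = -½ (C = (½)*(-1) = -½ ≈ -0.50000)
l(j) = ¼ (l(j) = (-½)² = ¼)
F = 2*√19 (F = √(60 + (16 + 0)) = √(60 + 16) = √76 = 2*√19 ≈ 8.7178)
L = I*√115/2 (L = √(¼ - 29) = √(-115/4) = I*√115/2 ≈ 5.3619*I)
a(-2)*(F + L) = -2*(2*√19 + I*√115/2) = -4*√19 - I*√115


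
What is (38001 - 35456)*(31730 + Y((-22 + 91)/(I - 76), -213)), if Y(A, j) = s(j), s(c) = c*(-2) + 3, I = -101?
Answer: 81844655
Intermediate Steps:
s(c) = 3 - 2*c (s(c) = -2*c + 3 = 3 - 2*c)
Y(A, j) = 3 - 2*j
(38001 - 35456)*(31730 + Y((-22 + 91)/(I - 76), -213)) = (38001 - 35456)*(31730 + (3 - 2*(-213))) = 2545*(31730 + (3 + 426)) = 2545*(31730 + 429) = 2545*32159 = 81844655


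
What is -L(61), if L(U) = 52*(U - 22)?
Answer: -2028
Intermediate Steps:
L(U) = -1144 + 52*U (L(U) = 52*(-22 + U) = -1144 + 52*U)
-L(61) = -(-1144 + 52*61) = -(-1144 + 3172) = -1*2028 = -2028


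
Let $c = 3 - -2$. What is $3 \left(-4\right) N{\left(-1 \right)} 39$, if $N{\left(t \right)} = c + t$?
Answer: $-1872$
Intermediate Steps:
$c = 5$ ($c = 3 + 2 = 5$)
$N{\left(t \right)} = 5 + t$
$3 \left(-4\right) N{\left(-1 \right)} 39 = 3 \left(-4\right) \left(5 - 1\right) 39 = \left(-12\right) 4 \cdot 39 = \left(-48\right) 39 = -1872$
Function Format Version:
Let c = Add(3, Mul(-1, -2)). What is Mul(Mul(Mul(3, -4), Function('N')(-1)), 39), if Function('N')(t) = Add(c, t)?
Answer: -1872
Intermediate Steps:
c = 5 (c = Add(3, 2) = 5)
Function('N')(t) = Add(5, t)
Mul(Mul(Mul(3, -4), Function('N')(-1)), 39) = Mul(Mul(Mul(3, -4), Add(5, -1)), 39) = Mul(Mul(-12, 4), 39) = Mul(-48, 39) = -1872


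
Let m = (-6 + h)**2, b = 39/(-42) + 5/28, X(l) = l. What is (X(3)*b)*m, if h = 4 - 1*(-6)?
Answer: -36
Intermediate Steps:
h = 10 (h = 4 + 6 = 10)
b = -3/4 (b = 39*(-1/42) + 5*(1/28) = -13/14 + 5/28 = -3/4 ≈ -0.75000)
m = 16 (m = (-6 + 10)**2 = 4**2 = 16)
(X(3)*b)*m = (3*(-3/4))*16 = -9/4*16 = -36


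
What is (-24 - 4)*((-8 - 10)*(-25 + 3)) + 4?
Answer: -11084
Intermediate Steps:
(-24 - 4)*((-8 - 10)*(-25 + 3)) + 4 = -(-504)*(-22) + 4 = -28*396 + 4 = -11088 + 4 = -11084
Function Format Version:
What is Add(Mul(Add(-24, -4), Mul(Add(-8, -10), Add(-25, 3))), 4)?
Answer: -11084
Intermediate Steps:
Add(Mul(Add(-24, -4), Mul(Add(-8, -10), Add(-25, 3))), 4) = Add(Mul(-28, Mul(-18, -22)), 4) = Add(Mul(-28, 396), 4) = Add(-11088, 4) = -11084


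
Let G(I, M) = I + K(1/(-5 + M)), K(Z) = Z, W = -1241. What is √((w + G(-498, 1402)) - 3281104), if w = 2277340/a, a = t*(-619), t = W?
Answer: 3*I*√419914314018757637943369/1073146063 ≈ 1811.5*I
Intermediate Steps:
t = -1241
a = 768179 (a = -1241*(-619) = 768179)
w = 2277340/768179 ≈ 2.9646
G(I, M) = I + 1/(-5 + M)
√((w + G(-498, 1402)) - 3281104) = √((2277340/768179 + (1 - 498*(-5 + 1402))/(-5 + 1402)) - 3281104) = √((2277340/768179 + (1 - 498*1397)/1397) - 3281104) = √((2277340/768179 + (1 - 695706)/1397) - 3281104) = √((2277340/768179 + (1/1397)*(-695705)) - 3281104) = √((2277340/768179 - 695705/1397) - 3281104) = √(-531244527215/1073146063 - 3281104) = √(-3521635084420767/1073146063) = 3*I*√419914314018757637943369/1073146063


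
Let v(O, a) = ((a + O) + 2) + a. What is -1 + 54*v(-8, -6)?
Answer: -973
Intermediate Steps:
v(O, a) = 2 + O + 2*a (v(O, a) = ((O + a) + 2) + a = (2 + O + a) + a = 2 + O + 2*a)
-1 + 54*v(-8, -6) = -1 + 54*(2 - 8 + 2*(-6)) = -1 + 54*(2 - 8 - 12) = -1 + 54*(-18) = -1 - 972 = -973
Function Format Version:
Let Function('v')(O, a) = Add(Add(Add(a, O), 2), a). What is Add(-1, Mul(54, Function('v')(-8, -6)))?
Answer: -973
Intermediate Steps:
Function('v')(O, a) = Add(2, O, Mul(2, a)) (Function('v')(O, a) = Add(Add(Add(O, a), 2), a) = Add(Add(2, O, a), a) = Add(2, O, Mul(2, a)))
Add(-1, Mul(54, Function('v')(-8, -6))) = Add(-1, Mul(54, Add(2, -8, Mul(2, -6)))) = Add(-1, Mul(54, Add(2, -8, -12))) = Add(-1, Mul(54, -18)) = Add(-1, -972) = -973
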